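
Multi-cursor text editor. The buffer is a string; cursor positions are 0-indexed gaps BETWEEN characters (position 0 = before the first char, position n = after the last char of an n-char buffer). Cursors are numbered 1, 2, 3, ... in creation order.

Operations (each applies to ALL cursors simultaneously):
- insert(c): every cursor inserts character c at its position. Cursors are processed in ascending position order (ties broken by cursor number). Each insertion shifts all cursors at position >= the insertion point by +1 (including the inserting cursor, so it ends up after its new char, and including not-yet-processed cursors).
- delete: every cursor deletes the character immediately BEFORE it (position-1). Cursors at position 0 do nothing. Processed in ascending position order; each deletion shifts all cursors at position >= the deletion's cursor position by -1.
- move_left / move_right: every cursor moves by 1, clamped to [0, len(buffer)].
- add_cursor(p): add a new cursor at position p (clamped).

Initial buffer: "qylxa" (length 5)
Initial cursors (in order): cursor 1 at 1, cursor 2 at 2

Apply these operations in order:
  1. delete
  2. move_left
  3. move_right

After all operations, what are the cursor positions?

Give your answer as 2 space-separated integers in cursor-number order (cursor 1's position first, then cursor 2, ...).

After op 1 (delete): buffer="lxa" (len 3), cursors c1@0 c2@0, authorship ...
After op 2 (move_left): buffer="lxa" (len 3), cursors c1@0 c2@0, authorship ...
After op 3 (move_right): buffer="lxa" (len 3), cursors c1@1 c2@1, authorship ...

Answer: 1 1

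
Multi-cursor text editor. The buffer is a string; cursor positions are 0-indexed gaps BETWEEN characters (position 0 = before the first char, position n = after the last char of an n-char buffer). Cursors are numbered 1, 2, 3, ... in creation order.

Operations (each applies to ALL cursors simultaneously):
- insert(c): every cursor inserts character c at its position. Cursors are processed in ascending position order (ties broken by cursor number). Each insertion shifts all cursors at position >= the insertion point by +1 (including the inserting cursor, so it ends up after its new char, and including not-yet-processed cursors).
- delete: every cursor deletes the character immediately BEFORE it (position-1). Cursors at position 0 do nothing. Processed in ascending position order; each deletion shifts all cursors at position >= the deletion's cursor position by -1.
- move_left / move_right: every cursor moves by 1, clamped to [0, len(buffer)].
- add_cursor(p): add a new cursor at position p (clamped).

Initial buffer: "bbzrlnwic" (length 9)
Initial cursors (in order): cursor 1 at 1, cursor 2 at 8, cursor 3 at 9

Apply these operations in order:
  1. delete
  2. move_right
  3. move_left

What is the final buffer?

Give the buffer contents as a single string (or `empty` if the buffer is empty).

Answer: bzrlnw

Derivation:
After op 1 (delete): buffer="bzrlnw" (len 6), cursors c1@0 c2@6 c3@6, authorship ......
After op 2 (move_right): buffer="bzrlnw" (len 6), cursors c1@1 c2@6 c3@6, authorship ......
After op 3 (move_left): buffer="bzrlnw" (len 6), cursors c1@0 c2@5 c3@5, authorship ......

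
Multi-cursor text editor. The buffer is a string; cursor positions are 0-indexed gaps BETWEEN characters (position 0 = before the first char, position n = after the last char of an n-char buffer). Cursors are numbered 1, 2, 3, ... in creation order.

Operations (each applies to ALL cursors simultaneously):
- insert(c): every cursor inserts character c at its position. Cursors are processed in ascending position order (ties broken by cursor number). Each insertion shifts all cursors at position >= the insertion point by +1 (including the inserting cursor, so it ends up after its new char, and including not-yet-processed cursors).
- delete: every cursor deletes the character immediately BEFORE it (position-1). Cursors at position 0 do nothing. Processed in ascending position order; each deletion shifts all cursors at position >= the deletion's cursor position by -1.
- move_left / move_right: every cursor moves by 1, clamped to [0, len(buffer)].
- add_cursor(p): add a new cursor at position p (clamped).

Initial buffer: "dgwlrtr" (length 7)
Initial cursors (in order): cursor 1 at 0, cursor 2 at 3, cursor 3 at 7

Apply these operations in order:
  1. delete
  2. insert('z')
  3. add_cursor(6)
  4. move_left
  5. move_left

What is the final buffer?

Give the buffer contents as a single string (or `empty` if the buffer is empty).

After op 1 (delete): buffer="dglrt" (len 5), cursors c1@0 c2@2 c3@5, authorship .....
After op 2 (insert('z')): buffer="zdgzlrtz" (len 8), cursors c1@1 c2@4 c3@8, authorship 1..2...3
After op 3 (add_cursor(6)): buffer="zdgzlrtz" (len 8), cursors c1@1 c2@4 c4@6 c3@8, authorship 1..2...3
After op 4 (move_left): buffer="zdgzlrtz" (len 8), cursors c1@0 c2@3 c4@5 c3@7, authorship 1..2...3
After op 5 (move_left): buffer="zdgzlrtz" (len 8), cursors c1@0 c2@2 c4@4 c3@6, authorship 1..2...3

Answer: zdgzlrtz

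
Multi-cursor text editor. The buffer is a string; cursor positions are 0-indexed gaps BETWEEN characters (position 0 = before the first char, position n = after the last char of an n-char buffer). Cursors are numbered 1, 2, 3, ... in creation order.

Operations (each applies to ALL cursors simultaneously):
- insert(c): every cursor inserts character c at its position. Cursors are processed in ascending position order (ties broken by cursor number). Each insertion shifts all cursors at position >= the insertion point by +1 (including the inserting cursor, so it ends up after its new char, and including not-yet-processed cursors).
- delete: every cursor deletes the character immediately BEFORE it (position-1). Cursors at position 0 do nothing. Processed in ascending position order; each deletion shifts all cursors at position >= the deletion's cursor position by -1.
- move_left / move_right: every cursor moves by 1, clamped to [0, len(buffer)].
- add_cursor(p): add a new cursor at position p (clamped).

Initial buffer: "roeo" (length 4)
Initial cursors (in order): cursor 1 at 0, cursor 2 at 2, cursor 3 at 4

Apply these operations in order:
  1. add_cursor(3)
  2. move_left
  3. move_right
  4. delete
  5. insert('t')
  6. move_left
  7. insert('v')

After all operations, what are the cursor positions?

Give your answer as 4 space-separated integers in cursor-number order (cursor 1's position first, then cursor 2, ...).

After op 1 (add_cursor(3)): buffer="roeo" (len 4), cursors c1@0 c2@2 c4@3 c3@4, authorship ....
After op 2 (move_left): buffer="roeo" (len 4), cursors c1@0 c2@1 c4@2 c3@3, authorship ....
After op 3 (move_right): buffer="roeo" (len 4), cursors c1@1 c2@2 c4@3 c3@4, authorship ....
After op 4 (delete): buffer="" (len 0), cursors c1@0 c2@0 c3@0 c4@0, authorship 
After op 5 (insert('t')): buffer="tttt" (len 4), cursors c1@4 c2@4 c3@4 c4@4, authorship 1234
After op 6 (move_left): buffer="tttt" (len 4), cursors c1@3 c2@3 c3@3 c4@3, authorship 1234
After op 7 (insert('v')): buffer="tttvvvvt" (len 8), cursors c1@7 c2@7 c3@7 c4@7, authorship 12312344

Answer: 7 7 7 7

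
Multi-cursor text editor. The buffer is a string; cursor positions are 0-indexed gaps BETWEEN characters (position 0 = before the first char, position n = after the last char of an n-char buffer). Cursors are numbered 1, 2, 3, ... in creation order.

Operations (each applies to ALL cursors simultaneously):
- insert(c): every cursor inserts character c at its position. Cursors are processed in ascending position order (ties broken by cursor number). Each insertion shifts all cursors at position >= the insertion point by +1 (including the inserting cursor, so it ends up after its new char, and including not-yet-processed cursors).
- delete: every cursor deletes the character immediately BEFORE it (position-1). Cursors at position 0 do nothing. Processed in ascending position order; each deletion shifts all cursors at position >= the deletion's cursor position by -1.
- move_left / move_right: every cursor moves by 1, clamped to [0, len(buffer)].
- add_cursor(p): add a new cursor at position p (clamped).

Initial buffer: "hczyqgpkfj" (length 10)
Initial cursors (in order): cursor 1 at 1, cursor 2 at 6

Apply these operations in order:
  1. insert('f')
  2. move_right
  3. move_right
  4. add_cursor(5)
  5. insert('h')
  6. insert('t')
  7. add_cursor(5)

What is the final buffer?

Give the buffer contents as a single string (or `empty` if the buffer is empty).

Answer: hfczhtyhtqgfpkhtfj

Derivation:
After op 1 (insert('f')): buffer="hfczyqgfpkfj" (len 12), cursors c1@2 c2@8, authorship .1.....2....
After op 2 (move_right): buffer="hfczyqgfpkfj" (len 12), cursors c1@3 c2@9, authorship .1.....2....
After op 3 (move_right): buffer="hfczyqgfpkfj" (len 12), cursors c1@4 c2@10, authorship .1.....2....
After op 4 (add_cursor(5)): buffer="hfczyqgfpkfj" (len 12), cursors c1@4 c3@5 c2@10, authorship .1.....2....
After op 5 (insert('h')): buffer="hfczhyhqgfpkhfj" (len 15), cursors c1@5 c3@7 c2@13, authorship .1..1.3..2..2..
After op 6 (insert('t')): buffer="hfczhtyhtqgfpkhtfj" (len 18), cursors c1@6 c3@9 c2@16, authorship .1..11.33..2..22..
After op 7 (add_cursor(5)): buffer="hfczhtyhtqgfpkhtfj" (len 18), cursors c4@5 c1@6 c3@9 c2@16, authorship .1..11.33..2..22..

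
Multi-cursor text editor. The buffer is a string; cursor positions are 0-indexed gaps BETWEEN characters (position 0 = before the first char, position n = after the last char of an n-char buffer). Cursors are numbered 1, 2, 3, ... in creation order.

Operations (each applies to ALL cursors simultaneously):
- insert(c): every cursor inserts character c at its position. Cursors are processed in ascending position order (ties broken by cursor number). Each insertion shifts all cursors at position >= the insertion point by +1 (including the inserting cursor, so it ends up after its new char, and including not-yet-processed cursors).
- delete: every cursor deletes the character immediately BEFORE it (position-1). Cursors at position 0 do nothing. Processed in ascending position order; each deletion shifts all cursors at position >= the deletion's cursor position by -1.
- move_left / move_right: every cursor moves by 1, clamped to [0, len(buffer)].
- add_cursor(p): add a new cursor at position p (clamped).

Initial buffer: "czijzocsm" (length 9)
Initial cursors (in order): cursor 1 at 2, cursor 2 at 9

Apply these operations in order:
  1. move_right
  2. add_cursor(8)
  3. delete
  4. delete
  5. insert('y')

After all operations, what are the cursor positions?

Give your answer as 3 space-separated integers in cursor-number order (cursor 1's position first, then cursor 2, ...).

Answer: 2 6 6

Derivation:
After op 1 (move_right): buffer="czijzocsm" (len 9), cursors c1@3 c2@9, authorship .........
After op 2 (add_cursor(8)): buffer="czijzocsm" (len 9), cursors c1@3 c3@8 c2@9, authorship .........
After op 3 (delete): buffer="czjzoc" (len 6), cursors c1@2 c2@6 c3@6, authorship ......
After op 4 (delete): buffer="cjz" (len 3), cursors c1@1 c2@3 c3@3, authorship ...
After op 5 (insert('y')): buffer="cyjzyy" (len 6), cursors c1@2 c2@6 c3@6, authorship .1..23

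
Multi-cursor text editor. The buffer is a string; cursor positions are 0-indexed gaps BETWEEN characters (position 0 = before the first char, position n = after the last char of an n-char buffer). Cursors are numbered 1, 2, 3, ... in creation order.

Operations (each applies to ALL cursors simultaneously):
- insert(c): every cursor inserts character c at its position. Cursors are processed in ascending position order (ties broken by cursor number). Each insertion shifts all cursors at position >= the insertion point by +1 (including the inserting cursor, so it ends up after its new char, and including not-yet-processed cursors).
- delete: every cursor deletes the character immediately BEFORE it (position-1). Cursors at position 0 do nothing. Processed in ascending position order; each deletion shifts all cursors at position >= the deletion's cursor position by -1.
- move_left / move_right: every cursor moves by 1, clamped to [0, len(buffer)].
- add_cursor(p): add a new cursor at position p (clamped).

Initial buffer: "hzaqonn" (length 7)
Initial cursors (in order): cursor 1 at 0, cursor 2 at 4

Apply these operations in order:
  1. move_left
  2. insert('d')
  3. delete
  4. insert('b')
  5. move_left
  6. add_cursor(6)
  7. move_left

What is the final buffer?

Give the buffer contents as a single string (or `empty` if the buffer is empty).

After op 1 (move_left): buffer="hzaqonn" (len 7), cursors c1@0 c2@3, authorship .......
After op 2 (insert('d')): buffer="dhzadqonn" (len 9), cursors c1@1 c2@5, authorship 1...2....
After op 3 (delete): buffer="hzaqonn" (len 7), cursors c1@0 c2@3, authorship .......
After op 4 (insert('b')): buffer="bhzabqonn" (len 9), cursors c1@1 c2@5, authorship 1...2....
After op 5 (move_left): buffer="bhzabqonn" (len 9), cursors c1@0 c2@4, authorship 1...2....
After op 6 (add_cursor(6)): buffer="bhzabqonn" (len 9), cursors c1@0 c2@4 c3@6, authorship 1...2....
After op 7 (move_left): buffer="bhzabqonn" (len 9), cursors c1@0 c2@3 c3@5, authorship 1...2....

Answer: bhzabqonn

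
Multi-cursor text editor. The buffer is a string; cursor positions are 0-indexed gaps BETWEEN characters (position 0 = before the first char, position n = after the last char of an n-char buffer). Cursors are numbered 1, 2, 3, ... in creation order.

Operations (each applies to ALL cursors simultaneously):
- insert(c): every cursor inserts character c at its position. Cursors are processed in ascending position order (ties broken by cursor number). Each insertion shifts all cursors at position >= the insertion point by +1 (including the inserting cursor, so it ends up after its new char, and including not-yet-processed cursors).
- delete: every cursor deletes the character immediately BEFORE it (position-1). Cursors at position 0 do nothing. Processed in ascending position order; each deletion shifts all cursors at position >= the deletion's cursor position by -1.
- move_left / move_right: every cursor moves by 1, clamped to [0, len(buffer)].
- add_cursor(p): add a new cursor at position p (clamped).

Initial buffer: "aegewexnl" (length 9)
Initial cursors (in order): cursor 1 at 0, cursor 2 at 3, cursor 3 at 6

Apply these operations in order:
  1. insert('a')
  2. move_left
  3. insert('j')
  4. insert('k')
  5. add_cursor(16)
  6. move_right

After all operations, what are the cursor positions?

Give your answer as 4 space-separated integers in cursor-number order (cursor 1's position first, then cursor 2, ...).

After op 1 (insert('a')): buffer="aaegaeweaxnl" (len 12), cursors c1@1 c2@5 c3@9, authorship 1...2...3...
After op 2 (move_left): buffer="aaegaeweaxnl" (len 12), cursors c1@0 c2@4 c3@8, authorship 1...2...3...
After op 3 (insert('j')): buffer="jaaegjaewejaxnl" (len 15), cursors c1@1 c2@6 c3@11, authorship 11...22...33...
After op 4 (insert('k')): buffer="jkaaegjkaewejkaxnl" (len 18), cursors c1@2 c2@8 c3@14, authorship 111...222...333...
After op 5 (add_cursor(16)): buffer="jkaaegjkaewejkaxnl" (len 18), cursors c1@2 c2@8 c3@14 c4@16, authorship 111...222...333...
After op 6 (move_right): buffer="jkaaegjkaewejkaxnl" (len 18), cursors c1@3 c2@9 c3@15 c4@17, authorship 111...222...333...

Answer: 3 9 15 17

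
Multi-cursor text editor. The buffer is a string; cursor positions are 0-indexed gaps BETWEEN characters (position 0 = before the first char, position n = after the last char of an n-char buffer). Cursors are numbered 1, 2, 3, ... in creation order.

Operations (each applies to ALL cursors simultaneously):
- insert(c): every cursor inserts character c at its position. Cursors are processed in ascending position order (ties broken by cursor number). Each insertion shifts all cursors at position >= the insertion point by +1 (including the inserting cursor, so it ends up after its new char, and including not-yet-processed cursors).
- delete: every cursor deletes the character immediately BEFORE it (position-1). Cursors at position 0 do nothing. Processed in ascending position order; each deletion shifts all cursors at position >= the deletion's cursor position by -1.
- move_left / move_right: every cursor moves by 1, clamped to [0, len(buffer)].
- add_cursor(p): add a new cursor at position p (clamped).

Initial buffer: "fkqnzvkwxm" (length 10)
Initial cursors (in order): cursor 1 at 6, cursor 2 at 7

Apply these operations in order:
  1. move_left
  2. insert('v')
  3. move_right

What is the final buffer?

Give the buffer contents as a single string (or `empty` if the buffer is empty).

After op 1 (move_left): buffer="fkqnzvkwxm" (len 10), cursors c1@5 c2@6, authorship ..........
After op 2 (insert('v')): buffer="fkqnzvvvkwxm" (len 12), cursors c1@6 c2@8, authorship .....1.2....
After op 3 (move_right): buffer="fkqnzvvvkwxm" (len 12), cursors c1@7 c2@9, authorship .....1.2....

Answer: fkqnzvvvkwxm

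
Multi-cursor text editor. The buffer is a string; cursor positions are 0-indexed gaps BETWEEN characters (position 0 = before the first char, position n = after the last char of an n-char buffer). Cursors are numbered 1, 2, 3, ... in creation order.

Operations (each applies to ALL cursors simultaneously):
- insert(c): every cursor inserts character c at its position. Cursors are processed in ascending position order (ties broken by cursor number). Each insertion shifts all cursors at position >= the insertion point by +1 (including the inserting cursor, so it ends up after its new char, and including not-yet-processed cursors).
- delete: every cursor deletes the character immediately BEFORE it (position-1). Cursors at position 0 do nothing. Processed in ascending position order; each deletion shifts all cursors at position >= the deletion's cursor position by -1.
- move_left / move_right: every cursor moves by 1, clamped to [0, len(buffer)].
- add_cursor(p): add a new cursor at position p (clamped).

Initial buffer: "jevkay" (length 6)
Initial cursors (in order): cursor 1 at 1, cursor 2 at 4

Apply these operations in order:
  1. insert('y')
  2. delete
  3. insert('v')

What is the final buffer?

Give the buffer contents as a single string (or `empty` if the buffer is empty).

Answer: jvevkvay

Derivation:
After op 1 (insert('y')): buffer="jyevkyay" (len 8), cursors c1@2 c2@6, authorship .1...2..
After op 2 (delete): buffer="jevkay" (len 6), cursors c1@1 c2@4, authorship ......
After op 3 (insert('v')): buffer="jvevkvay" (len 8), cursors c1@2 c2@6, authorship .1...2..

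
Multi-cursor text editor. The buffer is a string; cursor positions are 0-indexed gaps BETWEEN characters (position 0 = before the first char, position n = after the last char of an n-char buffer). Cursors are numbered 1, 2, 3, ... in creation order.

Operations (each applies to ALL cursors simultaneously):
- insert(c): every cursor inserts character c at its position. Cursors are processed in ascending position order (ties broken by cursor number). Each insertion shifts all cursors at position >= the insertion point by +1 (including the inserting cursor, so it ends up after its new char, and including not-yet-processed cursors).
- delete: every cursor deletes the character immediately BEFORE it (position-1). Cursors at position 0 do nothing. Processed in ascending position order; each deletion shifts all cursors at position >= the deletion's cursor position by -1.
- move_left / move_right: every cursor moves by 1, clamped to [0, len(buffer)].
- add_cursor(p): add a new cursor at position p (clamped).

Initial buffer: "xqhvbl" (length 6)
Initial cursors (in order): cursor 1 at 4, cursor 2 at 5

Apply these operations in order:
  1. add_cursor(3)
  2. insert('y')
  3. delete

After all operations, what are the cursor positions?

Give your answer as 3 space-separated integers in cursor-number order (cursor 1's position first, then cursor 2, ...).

Answer: 4 5 3

Derivation:
After op 1 (add_cursor(3)): buffer="xqhvbl" (len 6), cursors c3@3 c1@4 c2@5, authorship ......
After op 2 (insert('y')): buffer="xqhyvybyl" (len 9), cursors c3@4 c1@6 c2@8, authorship ...3.1.2.
After op 3 (delete): buffer="xqhvbl" (len 6), cursors c3@3 c1@4 c2@5, authorship ......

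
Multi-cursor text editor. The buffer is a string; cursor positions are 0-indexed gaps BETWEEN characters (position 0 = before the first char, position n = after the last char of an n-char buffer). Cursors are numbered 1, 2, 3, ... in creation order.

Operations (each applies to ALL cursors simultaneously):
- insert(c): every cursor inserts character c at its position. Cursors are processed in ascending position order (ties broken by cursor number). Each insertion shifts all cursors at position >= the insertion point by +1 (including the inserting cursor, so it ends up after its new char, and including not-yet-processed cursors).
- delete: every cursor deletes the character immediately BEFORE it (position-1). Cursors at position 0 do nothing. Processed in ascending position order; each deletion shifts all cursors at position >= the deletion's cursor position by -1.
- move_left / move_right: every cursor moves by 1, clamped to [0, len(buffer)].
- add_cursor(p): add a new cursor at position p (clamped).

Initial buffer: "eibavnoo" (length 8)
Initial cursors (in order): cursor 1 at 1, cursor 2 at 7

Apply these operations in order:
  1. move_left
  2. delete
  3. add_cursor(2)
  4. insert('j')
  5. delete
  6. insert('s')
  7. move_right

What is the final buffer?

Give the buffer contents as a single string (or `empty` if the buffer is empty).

Answer: seisbavsoo

Derivation:
After op 1 (move_left): buffer="eibavnoo" (len 8), cursors c1@0 c2@6, authorship ........
After op 2 (delete): buffer="eibavoo" (len 7), cursors c1@0 c2@5, authorship .......
After op 3 (add_cursor(2)): buffer="eibavoo" (len 7), cursors c1@0 c3@2 c2@5, authorship .......
After op 4 (insert('j')): buffer="jeijbavjoo" (len 10), cursors c1@1 c3@4 c2@8, authorship 1..3...2..
After op 5 (delete): buffer="eibavoo" (len 7), cursors c1@0 c3@2 c2@5, authorship .......
After op 6 (insert('s')): buffer="seisbavsoo" (len 10), cursors c1@1 c3@4 c2@8, authorship 1..3...2..
After op 7 (move_right): buffer="seisbavsoo" (len 10), cursors c1@2 c3@5 c2@9, authorship 1..3...2..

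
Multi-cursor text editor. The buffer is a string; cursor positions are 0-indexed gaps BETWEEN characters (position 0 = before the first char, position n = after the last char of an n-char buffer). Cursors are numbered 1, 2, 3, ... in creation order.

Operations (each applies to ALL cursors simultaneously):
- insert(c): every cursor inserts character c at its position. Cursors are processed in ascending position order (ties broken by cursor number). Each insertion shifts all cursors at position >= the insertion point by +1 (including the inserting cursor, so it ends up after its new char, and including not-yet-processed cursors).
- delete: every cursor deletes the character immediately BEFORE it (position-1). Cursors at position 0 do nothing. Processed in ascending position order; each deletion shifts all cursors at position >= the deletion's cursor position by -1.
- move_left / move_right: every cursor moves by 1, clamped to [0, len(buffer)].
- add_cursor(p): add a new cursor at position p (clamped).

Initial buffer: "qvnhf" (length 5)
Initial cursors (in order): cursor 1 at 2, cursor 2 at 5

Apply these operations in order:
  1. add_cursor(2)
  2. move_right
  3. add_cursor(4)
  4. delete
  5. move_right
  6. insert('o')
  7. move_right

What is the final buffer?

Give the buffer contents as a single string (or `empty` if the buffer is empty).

After op 1 (add_cursor(2)): buffer="qvnhf" (len 5), cursors c1@2 c3@2 c2@5, authorship .....
After op 2 (move_right): buffer="qvnhf" (len 5), cursors c1@3 c3@3 c2@5, authorship .....
After op 3 (add_cursor(4)): buffer="qvnhf" (len 5), cursors c1@3 c3@3 c4@4 c2@5, authorship .....
After op 4 (delete): buffer="q" (len 1), cursors c1@1 c2@1 c3@1 c4@1, authorship .
After op 5 (move_right): buffer="q" (len 1), cursors c1@1 c2@1 c3@1 c4@1, authorship .
After op 6 (insert('o')): buffer="qoooo" (len 5), cursors c1@5 c2@5 c3@5 c4@5, authorship .1234
After op 7 (move_right): buffer="qoooo" (len 5), cursors c1@5 c2@5 c3@5 c4@5, authorship .1234

Answer: qoooo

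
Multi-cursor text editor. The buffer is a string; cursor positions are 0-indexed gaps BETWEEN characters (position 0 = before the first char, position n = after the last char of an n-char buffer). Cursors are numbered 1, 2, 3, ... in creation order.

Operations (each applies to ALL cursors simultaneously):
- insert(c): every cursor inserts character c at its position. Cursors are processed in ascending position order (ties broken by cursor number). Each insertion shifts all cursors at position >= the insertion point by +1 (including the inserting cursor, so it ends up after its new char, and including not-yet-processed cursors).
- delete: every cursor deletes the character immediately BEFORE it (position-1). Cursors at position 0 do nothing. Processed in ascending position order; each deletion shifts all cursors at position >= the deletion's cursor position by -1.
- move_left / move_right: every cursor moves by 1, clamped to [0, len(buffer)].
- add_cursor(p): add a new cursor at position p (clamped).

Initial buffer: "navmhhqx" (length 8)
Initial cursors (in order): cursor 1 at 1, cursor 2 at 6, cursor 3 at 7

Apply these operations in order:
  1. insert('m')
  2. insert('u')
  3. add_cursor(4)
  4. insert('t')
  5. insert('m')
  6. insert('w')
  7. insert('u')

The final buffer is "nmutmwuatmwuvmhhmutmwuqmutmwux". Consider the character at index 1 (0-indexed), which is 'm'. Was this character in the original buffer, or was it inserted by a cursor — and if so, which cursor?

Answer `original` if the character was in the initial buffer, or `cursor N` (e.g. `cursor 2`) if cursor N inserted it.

Answer: cursor 1

Derivation:
After op 1 (insert('m')): buffer="nmavmhhmqmx" (len 11), cursors c1@2 c2@8 c3@10, authorship .1.....2.3.
After op 2 (insert('u')): buffer="nmuavmhhmuqmux" (len 14), cursors c1@3 c2@10 c3@13, authorship .11.....22.33.
After op 3 (add_cursor(4)): buffer="nmuavmhhmuqmux" (len 14), cursors c1@3 c4@4 c2@10 c3@13, authorship .11.....22.33.
After op 4 (insert('t')): buffer="nmutatvmhhmutqmutx" (len 18), cursors c1@4 c4@6 c2@13 c3@17, authorship .111.4....222.333.
After op 5 (insert('m')): buffer="nmutmatmvmhhmutmqmutmx" (len 22), cursors c1@5 c4@8 c2@16 c3@21, authorship .1111.44....2222.3333.
After op 6 (insert('w')): buffer="nmutmwatmwvmhhmutmwqmutmwx" (len 26), cursors c1@6 c4@10 c2@19 c3@25, authorship .11111.444....22222.33333.
After op 7 (insert('u')): buffer="nmutmwuatmwuvmhhmutmwuqmutmwux" (len 30), cursors c1@7 c4@12 c2@22 c3@29, authorship .111111.4444....222222.333333.
Authorship (.=original, N=cursor N): . 1 1 1 1 1 1 . 4 4 4 4 . . . . 2 2 2 2 2 2 . 3 3 3 3 3 3 .
Index 1: author = 1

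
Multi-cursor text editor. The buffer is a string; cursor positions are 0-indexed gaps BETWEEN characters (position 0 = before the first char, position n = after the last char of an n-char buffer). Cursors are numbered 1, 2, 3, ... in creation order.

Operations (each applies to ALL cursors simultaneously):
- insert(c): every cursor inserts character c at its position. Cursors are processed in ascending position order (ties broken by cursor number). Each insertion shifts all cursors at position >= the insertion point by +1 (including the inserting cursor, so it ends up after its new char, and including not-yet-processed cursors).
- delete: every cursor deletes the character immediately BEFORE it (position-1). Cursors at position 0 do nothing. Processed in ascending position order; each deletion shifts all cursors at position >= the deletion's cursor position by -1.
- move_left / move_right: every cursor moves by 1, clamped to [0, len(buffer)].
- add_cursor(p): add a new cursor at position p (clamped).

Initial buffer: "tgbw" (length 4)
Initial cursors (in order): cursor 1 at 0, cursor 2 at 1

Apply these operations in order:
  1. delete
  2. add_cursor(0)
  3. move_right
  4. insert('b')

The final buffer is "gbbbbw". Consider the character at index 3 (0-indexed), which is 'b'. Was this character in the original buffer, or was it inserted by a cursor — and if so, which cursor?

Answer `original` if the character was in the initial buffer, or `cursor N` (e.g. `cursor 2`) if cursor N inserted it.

Answer: cursor 3

Derivation:
After op 1 (delete): buffer="gbw" (len 3), cursors c1@0 c2@0, authorship ...
After op 2 (add_cursor(0)): buffer="gbw" (len 3), cursors c1@0 c2@0 c3@0, authorship ...
After op 3 (move_right): buffer="gbw" (len 3), cursors c1@1 c2@1 c3@1, authorship ...
After op 4 (insert('b')): buffer="gbbbbw" (len 6), cursors c1@4 c2@4 c3@4, authorship .123..
Authorship (.=original, N=cursor N): . 1 2 3 . .
Index 3: author = 3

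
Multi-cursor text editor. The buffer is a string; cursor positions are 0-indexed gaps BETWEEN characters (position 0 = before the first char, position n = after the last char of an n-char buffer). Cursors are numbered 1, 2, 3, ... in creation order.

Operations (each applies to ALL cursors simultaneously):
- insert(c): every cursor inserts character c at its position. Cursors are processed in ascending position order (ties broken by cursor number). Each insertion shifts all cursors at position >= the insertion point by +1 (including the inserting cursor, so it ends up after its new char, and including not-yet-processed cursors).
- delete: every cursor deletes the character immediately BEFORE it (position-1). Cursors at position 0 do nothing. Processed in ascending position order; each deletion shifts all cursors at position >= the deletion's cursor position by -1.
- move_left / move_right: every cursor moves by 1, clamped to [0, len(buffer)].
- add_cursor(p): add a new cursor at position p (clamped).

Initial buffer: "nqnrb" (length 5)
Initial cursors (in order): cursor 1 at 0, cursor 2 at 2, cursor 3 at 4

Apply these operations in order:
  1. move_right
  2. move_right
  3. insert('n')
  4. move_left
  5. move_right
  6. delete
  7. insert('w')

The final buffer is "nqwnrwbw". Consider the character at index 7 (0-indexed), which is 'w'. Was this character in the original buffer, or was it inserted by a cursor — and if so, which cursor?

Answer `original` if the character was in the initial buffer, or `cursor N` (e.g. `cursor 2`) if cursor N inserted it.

Answer: cursor 3

Derivation:
After op 1 (move_right): buffer="nqnrb" (len 5), cursors c1@1 c2@3 c3@5, authorship .....
After op 2 (move_right): buffer="nqnrb" (len 5), cursors c1@2 c2@4 c3@5, authorship .....
After op 3 (insert('n')): buffer="nqnnrnbn" (len 8), cursors c1@3 c2@6 c3@8, authorship ..1..2.3
After op 4 (move_left): buffer="nqnnrnbn" (len 8), cursors c1@2 c2@5 c3@7, authorship ..1..2.3
After op 5 (move_right): buffer="nqnnrnbn" (len 8), cursors c1@3 c2@6 c3@8, authorship ..1..2.3
After op 6 (delete): buffer="nqnrb" (len 5), cursors c1@2 c2@4 c3@5, authorship .....
After op 7 (insert('w')): buffer="nqwnrwbw" (len 8), cursors c1@3 c2@6 c3@8, authorship ..1..2.3
Authorship (.=original, N=cursor N): . . 1 . . 2 . 3
Index 7: author = 3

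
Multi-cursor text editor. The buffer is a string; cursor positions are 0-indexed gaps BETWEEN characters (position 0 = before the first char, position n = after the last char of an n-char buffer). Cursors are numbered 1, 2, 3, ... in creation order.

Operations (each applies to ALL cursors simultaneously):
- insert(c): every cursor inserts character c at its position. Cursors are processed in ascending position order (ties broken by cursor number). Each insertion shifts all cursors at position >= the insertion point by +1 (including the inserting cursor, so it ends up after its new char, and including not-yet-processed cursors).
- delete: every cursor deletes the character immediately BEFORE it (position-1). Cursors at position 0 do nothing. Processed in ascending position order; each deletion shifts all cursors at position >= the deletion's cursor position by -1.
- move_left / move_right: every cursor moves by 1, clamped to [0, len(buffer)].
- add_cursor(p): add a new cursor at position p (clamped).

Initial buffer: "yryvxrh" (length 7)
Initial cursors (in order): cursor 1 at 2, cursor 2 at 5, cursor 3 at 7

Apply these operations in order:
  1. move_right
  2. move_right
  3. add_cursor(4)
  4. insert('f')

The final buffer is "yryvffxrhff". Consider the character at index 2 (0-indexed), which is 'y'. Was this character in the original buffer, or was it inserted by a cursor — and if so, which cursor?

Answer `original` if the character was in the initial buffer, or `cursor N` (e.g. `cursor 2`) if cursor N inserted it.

Answer: original

Derivation:
After op 1 (move_right): buffer="yryvxrh" (len 7), cursors c1@3 c2@6 c3@7, authorship .......
After op 2 (move_right): buffer="yryvxrh" (len 7), cursors c1@4 c2@7 c3@7, authorship .......
After op 3 (add_cursor(4)): buffer="yryvxrh" (len 7), cursors c1@4 c4@4 c2@7 c3@7, authorship .......
After op 4 (insert('f')): buffer="yryvffxrhff" (len 11), cursors c1@6 c4@6 c2@11 c3@11, authorship ....14...23
Authorship (.=original, N=cursor N): . . . . 1 4 . . . 2 3
Index 2: author = original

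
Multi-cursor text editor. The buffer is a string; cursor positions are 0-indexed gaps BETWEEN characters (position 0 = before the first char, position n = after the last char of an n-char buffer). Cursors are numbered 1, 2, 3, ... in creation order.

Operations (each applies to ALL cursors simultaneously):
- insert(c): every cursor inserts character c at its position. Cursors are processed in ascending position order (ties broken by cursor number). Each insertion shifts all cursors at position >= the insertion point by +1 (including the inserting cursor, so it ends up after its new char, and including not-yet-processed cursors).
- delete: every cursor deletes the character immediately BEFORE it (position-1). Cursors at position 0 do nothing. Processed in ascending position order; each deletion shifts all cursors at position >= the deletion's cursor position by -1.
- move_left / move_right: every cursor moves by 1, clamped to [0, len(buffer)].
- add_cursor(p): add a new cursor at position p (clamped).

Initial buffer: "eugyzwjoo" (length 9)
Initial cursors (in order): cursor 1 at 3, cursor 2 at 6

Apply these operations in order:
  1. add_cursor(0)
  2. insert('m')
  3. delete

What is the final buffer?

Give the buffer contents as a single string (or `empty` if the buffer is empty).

Answer: eugyzwjoo

Derivation:
After op 1 (add_cursor(0)): buffer="eugyzwjoo" (len 9), cursors c3@0 c1@3 c2@6, authorship .........
After op 2 (insert('m')): buffer="meugmyzwmjoo" (len 12), cursors c3@1 c1@5 c2@9, authorship 3...1...2...
After op 3 (delete): buffer="eugyzwjoo" (len 9), cursors c3@0 c1@3 c2@6, authorship .........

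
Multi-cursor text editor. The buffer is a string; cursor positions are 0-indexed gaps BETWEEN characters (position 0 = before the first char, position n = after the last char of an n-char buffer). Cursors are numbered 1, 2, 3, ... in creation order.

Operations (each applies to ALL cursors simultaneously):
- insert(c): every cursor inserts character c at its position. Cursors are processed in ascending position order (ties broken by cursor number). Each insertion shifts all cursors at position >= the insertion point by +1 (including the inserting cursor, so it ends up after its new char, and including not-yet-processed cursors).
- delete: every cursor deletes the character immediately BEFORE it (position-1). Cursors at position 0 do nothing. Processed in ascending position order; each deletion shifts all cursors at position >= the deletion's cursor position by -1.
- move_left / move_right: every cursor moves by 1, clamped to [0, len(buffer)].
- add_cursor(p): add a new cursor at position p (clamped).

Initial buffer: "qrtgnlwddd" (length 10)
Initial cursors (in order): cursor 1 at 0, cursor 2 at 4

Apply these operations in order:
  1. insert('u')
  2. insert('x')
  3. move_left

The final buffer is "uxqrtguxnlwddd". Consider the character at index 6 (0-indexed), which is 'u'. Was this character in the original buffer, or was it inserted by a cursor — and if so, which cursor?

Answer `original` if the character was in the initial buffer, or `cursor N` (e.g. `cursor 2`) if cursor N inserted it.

After op 1 (insert('u')): buffer="uqrtgunlwddd" (len 12), cursors c1@1 c2@6, authorship 1....2......
After op 2 (insert('x')): buffer="uxqrtguxnlwddd" (len 14), cursors c1@2 c2@8, authorship 11....22......
After op 3 (move_left): buffer="uxqrtguxnlwddd" (len 14), cursors c1@1 c2@7, authorship 11....22......
Authorship (.=original, N=cursor N): 1 1 . . . . 2 2 . . . . . .
Index 6: author = 2

Answer: cursor 2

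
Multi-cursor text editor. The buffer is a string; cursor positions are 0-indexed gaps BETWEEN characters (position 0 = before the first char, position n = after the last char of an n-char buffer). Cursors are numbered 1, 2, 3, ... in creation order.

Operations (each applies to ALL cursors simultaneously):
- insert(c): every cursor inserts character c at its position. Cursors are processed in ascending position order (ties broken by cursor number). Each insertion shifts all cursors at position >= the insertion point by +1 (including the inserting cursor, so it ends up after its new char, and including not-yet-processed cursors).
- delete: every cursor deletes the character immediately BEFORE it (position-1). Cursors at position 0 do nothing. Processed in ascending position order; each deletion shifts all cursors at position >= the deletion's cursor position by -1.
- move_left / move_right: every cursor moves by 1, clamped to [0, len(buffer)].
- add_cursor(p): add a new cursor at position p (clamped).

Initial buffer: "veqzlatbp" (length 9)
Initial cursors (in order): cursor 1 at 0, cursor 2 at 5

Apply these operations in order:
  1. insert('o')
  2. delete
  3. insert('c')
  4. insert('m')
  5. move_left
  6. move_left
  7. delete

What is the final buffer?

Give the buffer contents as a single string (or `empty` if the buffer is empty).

After op 1 (insert('o')): buffer="oveqzloatbp" (len 11), cursors c1@1 c2@7, authorship 1.....2....
After op 2 (delete): buffer="veqzlatbp" (len 9), cursors c1@0 c2@5, authorship .........
After op 3 (insert('c')): buffer="cveqzlcatbp" (len 11), cursors c1@1 c2@7, authorship 1.....2....
After op 4 (insert('m')): buffer="cmveqzlcmatbp" (len 13), cursors c1@2 c2@9, authorship 11.....22....
After op 5 (move_left): buffer="cmveqzlcmatbp" (len 13), cursors c1@1 c2@8, authorship 11.....22....
After op 6 (move_left): buffer="cmveqzlcmatbp" (len 13), cursors c1@0 c2@7, authorship 11.....22....
After op 7 (delete): buffer="cmveqzcmatbp" (len 12), cursors c1@0 c2@6, authorship 11....22....

Answer: cmveqzcmatbp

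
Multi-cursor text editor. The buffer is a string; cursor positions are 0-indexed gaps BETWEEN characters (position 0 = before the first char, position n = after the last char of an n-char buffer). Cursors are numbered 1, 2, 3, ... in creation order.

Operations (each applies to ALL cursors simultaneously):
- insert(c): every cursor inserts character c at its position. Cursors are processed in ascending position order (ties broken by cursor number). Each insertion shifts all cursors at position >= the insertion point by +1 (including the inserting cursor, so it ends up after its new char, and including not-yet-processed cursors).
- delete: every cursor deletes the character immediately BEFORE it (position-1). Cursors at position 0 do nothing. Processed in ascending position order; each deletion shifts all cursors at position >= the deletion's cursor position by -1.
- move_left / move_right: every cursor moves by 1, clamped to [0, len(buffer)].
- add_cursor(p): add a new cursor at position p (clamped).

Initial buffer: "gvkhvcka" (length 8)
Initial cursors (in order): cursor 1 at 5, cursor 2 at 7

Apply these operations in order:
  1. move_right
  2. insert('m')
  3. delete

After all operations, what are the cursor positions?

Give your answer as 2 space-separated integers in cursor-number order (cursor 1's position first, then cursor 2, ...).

Answer: 6 8

Derivation:
After op 1 (move_right): buffer="gvkhvcka" (len 8), cursors c1@6 c2@8, authorship ........
After op 2 (insert('m')): buffer="gvkhvcmkam" (len 10), cursors c1@7 c2@10, authorship ......1..2
After op 3 (delete): buffer="gvkhvcka" (len 8), cursors c1@6 c2@8, authorship ........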